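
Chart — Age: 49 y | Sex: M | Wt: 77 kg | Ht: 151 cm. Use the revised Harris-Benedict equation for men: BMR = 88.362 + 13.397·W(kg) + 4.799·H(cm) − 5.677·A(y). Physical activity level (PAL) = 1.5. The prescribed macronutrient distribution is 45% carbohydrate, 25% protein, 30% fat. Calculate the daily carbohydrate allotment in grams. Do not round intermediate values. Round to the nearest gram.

264 g/day

Harris-Benedict: BMR = 88.362 + 13.397(77) + 4.799(151) − 5.677(49) = 1566.407 kcal/day.
TEE = 1566.407 × 1.5 = 2349.6105 kcal/day.
Carbohydrate energy = 45% × 2349.6105 = 1057.3247 kcal.
Carbohydrate = 1057.3247 ÷ 4 kcal/g = 264.3312 g.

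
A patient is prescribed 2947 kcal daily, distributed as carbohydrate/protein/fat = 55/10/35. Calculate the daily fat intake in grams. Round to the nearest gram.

Fat energy = 35% × 2947 = 1031.45 kcal.
At 9 kcal/g: 1031.45 ÷ 9 = 114.6056 g.

115 g/day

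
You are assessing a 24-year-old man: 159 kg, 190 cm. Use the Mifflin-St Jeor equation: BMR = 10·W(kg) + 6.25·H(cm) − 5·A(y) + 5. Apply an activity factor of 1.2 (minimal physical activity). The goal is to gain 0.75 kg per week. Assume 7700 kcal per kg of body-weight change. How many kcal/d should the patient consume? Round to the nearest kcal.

4020 kcal/d

Mifflin-St Jeor (male): BMR = 10(159) + 6.25(190) − 5(24) + 5 = 1590 + 1187.5 − 120 + 5 = 2662.5 kcal/day.
TEE = 2662.5 × 1.2 = 3195 kcal/day.
Required daily surplus = 0.75 × 7700 ÷ 7 = 825 kcal/day.
Target intake = 3195 + 825 = 4020 kcal/day.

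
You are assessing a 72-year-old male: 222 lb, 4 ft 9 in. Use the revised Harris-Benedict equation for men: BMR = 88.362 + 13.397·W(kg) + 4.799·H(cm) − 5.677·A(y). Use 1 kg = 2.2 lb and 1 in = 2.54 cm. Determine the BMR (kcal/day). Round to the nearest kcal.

Convert to metric: weight = 222 ÷ 2.2 = 100.9091 kg; height = (4×12 + 9) × 2.54 = 57 × 2.54 = 144.78 cm.
Harris-Benedict: BMR = 88.362 + 13.397(100.9091) + 4.799(144.78) − 5.677(72) = 1726.2963 kcal/day.

1726 kcal/day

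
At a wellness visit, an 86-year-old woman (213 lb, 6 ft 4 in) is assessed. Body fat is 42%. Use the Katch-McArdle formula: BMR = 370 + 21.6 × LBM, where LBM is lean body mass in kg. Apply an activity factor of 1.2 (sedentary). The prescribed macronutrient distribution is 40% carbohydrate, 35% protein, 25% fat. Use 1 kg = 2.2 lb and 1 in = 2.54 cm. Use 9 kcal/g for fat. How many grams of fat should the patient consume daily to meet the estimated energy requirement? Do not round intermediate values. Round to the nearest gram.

Convert to metric: weight = 213 ÷ 2.2 = 96.8182 kg; height = (6×12 + 4) × 2.54 = 76 × 2.54 = 193.04 cm.
LBM = 96.8182 × (1 − 0.42) = 56.1545 kg. Katch-McArdle: BMR = 370 + 21.6 × 56.1545 = 1582.9382 kcal/day.
TEE = 1582.9382 × 1.2 = 1899.5258 kcal/day.
Fat energy = 25% × 1899.5258 = 474.8815 kcal.
Fat = 474.8815 ÷ 9 kcal/g = 52.7646 g.

53 g/day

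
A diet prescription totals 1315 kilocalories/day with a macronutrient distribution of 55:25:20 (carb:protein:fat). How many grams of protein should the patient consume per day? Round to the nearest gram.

82 g/day

Protein energy = 25% × 1315 = 328.75 kcal.
At 4 kcal/g: 328.75 ÷ 4 = 82.1875 g.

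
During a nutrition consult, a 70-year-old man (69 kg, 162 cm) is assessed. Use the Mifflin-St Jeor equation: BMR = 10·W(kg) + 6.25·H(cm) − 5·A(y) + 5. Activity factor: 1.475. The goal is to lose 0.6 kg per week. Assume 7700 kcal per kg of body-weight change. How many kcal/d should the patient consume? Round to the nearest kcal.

1342 kcal/d

Mifflin-St Jeor (male): BMR = 10(69) + 6.25(162) − 5(70) + 5 = 690 + 1012.5 − 350 + 5 = 1357.5 kcal/day.
TEE = 1357.5 × 1.475 = 2002.3125 kcal/day.
Required daily deficit = 0.6 × 7700 ÷ 7 = 660 kcal/day.
Target intake = 2002.3125 − 660 = 1342.3125 kcal/day.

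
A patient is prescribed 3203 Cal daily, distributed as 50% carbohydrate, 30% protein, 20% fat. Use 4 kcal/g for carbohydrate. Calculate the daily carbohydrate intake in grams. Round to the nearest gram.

400 g/day

Carbohydrate energy = 50% × 3203 = 1601.5 kcal.
At 4 kcal/g: 1601.5 ÷ 4 = 400.375 g.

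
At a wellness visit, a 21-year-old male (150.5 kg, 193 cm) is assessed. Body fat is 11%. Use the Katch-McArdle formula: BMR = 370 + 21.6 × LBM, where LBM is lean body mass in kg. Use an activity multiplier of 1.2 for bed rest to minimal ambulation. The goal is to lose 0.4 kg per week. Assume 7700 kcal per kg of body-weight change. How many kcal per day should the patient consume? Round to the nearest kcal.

LBM = 150.5 × (1 − 0.11) = 133.945 kg. Katch-McArdle: BMR = 370 + 21.6 × 133.945 = 3263.212 kcal/day.
TEE = 3263.212 × 1.2 = 3915.8544 kcal/day.
Required daily deficit = 0.4 × 7700 ÷ 7 = 440 kcal/day.
Target intake = 3915.8544 − 440 = 3475.8544 kcal/day.

3476 kcal per day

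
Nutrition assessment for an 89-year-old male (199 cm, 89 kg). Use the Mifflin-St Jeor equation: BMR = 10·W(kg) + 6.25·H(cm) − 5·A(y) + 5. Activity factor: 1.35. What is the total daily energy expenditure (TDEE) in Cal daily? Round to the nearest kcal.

Mifflin-St Jeor (male): BMR = 10(89) + 6.25(199) − 5(89) + 5 = 890 + 1243.75 − 445 + 5 = 1693.75 kcal/day.
TEE = BMR × activity factor = 1693.75 × 1.35 = 2286.5625 kcal/day.

2287 Cal daily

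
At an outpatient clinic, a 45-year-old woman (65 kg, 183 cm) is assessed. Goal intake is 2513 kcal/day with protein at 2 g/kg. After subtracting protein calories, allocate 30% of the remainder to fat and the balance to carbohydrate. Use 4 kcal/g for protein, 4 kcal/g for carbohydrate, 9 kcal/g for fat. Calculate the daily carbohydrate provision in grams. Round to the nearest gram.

349 g/day

Protein = 2 × 65 = 130 g → 130 × 4 = 520 kcal.
Non-protein calories = 2513 − 520 = 1993 kcal.
Fat: 30% × 1993 = 597.9 kcal; carbohydrate: 1395.1 kcal.
Carbohydrate: 1395.1 kcal ÷ 4 kcal/g = 348.775 g.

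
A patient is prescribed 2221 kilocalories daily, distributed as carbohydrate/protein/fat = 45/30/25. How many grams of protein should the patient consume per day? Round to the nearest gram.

Protein energy = 30% × 2221 = 666.3 kcal.
At 4 kcal/g: 666.3 ÷ 4 = 166.575 g.

167 g/day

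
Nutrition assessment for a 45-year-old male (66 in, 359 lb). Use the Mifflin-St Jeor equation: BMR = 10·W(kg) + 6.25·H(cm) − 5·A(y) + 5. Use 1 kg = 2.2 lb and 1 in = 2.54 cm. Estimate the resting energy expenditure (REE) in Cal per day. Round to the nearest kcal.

2460 Cal per day

Convert to metric: weight = 359 ÷ 2.2 = 163.1818 kg; height = 66 × 2.54 = 167.64 cm.
Mifflin-St Jeor (male): BMR = 10(163.1818) + 6.25(167.64) − 5(45) + 5 = 1631.8182 + 1047.75 − 225 + 5 = 2459.5682 kcal/day.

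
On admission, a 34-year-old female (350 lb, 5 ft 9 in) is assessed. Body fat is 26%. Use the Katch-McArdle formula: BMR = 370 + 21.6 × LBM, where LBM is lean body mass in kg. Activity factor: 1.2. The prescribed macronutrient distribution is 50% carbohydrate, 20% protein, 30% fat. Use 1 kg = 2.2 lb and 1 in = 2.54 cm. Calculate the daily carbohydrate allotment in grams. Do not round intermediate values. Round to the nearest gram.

Convert to metric: weight = 350 ÷ 2.2 = 159.0909 kg; height = (5×12 + 9) × 2.54 = 69 × 2.54 = 175.26 cm.
LBM = 159.0909 × (1 − 0.26) = 117.7273 kg. Katch-McArdle: BMR = 370 + 21.6 × 117.7273 = 2912.9091 kcal/day.
TEE = 2912.9091 × 1.2 = 3495.4909 kcal/day.
Carbohydrate energy = 50% × 3495.4909 = 1747.7455 kcal.
Carbohydrate = 1747.7455 ÷ 4 kcal/g = 436.9364 g.

437 g/day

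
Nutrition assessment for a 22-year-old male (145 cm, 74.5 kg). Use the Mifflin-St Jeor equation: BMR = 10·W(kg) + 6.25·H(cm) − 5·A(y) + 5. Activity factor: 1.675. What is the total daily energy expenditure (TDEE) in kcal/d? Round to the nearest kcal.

2590 kcal/d

Mifflin-St Jeor (male): BMR = 10(74.5) + 6.25(145) − 5(22) + 5 = 745 + 906.25 − 110 + 5 = 1546.25 kcal/day.
TEE = BMR × activity factor = 1546.25 × 1.675 = 2589.9688 kcal/day.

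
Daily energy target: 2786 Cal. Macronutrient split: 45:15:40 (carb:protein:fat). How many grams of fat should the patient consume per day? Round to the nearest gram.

Fat energy = 40% × 2786 = 1114.4 kcal.
At 9 kcal/g: 1114.4 ÷ 9 = 123.8222 g.

124 g/day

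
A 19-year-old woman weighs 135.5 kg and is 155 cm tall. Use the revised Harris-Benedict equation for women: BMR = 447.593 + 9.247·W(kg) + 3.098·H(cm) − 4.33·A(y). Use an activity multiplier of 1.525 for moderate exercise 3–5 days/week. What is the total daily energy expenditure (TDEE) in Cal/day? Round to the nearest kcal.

Harris-Benedict: BMR = 447.593 + 9.247(135.5) + 3.098(155) − 4.33(19) = 2098.4815 kcal/day.
TEE = BMR × activity factor = 2098.4815 × 1.525 = 3200.1843 kcal/day.

3200 Cal/day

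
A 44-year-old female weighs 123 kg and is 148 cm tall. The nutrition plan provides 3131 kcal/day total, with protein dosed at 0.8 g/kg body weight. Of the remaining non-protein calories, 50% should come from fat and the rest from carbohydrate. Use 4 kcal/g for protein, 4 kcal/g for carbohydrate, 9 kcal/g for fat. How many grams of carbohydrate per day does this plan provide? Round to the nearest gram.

Protein = 0.8 × 123 = 98.4 g → 98.4 × 4 = 393.6 kcal.
Non-protein calories = 3131 − 393.6 = 2737.4 kcal.
Fat: 50% × 2737.4 = 1368.7 kcal; carbohydrate: 1368.7 kcal.
Carbohydrate: 1368.7 kcal ÷ 4 kcal/g = 342.175 g.

342 g/day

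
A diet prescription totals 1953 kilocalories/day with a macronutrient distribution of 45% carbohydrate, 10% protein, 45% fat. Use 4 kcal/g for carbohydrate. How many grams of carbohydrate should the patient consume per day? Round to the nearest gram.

Carbohydrate energy = 45% × 1953 = 878.85 kcal.
At 4 kcal/g: 878.85 ÷ 4 = 219.7125 g.

220 g/day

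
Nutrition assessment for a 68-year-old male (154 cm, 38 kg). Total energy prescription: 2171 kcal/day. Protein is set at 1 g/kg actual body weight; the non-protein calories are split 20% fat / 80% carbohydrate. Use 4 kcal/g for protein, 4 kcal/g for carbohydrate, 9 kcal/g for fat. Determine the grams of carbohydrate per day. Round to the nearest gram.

404 g/day

Protein = 1 × 38 = 38 g → 38 × 4 = 152 kcal.
Non-protein calories = 2171 − 152 = 2019 kcal.
Fat: 20% × 2019 = 403.8 kcal; carbohydrate: 1615.2 kcal.
Carbohydrate: 1615.2 kcal ÷ 4 kcal/g = 403.8 g.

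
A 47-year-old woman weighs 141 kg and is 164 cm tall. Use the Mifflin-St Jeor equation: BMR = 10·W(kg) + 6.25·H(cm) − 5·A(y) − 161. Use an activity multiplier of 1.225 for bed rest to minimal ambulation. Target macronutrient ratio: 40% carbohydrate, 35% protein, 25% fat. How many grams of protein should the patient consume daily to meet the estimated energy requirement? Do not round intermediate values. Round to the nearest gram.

Mifflin-St Jeor (female): BMR = 10(141) + 6.25(164) − 5(47) − 161 = 1410 + 1025 − 235 − 161 = 2039 kcal/day.
TEE = 2039 × 1.225 = 2497.775 kcal/day.
Protein energy = 35% × 2497.775 = 874.2213 kcal.
Protein = 874.2213 ÷ 4 kcal/g = 218.5553 g.

219 g/day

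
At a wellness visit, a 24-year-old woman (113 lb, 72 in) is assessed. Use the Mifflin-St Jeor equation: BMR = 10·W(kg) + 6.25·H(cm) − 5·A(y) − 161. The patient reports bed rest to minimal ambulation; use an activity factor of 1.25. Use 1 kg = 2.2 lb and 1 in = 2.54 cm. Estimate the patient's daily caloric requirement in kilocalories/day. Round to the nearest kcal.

Convert to metric: weight = 113 ÷ 2.2 = 51.3636 kg; height = 72 × 2.54 = 182.88 cm.
Mifflin-St Jeor (female): BMR = 10(51.3636) + 6.25(182.88) − 5(24) − 161 = 513.6364 + 1143 − 120 − 161 = 1375.6364 kcal/day.
TEE = BMR × activity factor = 1375.6364 × 1.25 = 1719.5455 kcal/day.

1720 kilocalories/day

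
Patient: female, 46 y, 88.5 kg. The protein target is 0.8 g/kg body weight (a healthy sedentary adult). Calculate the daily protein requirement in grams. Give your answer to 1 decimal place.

70.8 g/day

Protein = 0.8 g/kg × 88.5 kg = 70.8 g/day.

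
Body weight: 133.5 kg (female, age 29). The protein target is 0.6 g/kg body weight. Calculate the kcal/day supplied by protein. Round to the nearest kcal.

Protein = 0.6 g/kg × 133.5 kg = 80.1 g/day.
Protein energy = 80.1 g × 4 kcal/g = 320.4 kcal/day.

320 kcal/day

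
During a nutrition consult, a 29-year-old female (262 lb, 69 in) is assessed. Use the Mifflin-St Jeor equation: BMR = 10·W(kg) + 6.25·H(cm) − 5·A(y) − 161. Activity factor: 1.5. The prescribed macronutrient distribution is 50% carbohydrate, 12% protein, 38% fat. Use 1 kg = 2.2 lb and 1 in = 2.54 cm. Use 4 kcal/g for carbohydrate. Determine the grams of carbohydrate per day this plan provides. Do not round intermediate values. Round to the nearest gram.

371 g/day

Convert to metric: weight = 262 ÷ 2.2 = 119.0909 kg; height = 69 × 2.54 = 175.26 cm.
Mifflin-St Jeor (female): BMR = 10(119.0909) + 6.25(175.26) − 5(29) − 161 = 1190.9091 + 1095.375 − 145 − 161 = 1980.2841 kcal/day.
TEE = 1980.2841 × 1.5 = 2970.4261 kcal/day.
Carbohydrate energy = 50% × 2970.4261 = 1485.2131 kcal.
Carbohydrate = 1485.2131 ÷ 4 kcal/g = 371.3033 g.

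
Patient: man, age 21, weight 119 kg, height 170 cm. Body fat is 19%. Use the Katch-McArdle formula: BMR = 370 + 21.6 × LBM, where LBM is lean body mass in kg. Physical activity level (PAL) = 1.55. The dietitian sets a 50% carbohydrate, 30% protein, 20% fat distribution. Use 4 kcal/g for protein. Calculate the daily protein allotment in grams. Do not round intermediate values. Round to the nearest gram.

285 g/day

LBM = 119 × (1 − 0.19) = 96.39 kg. Katch-McArdle: BMR = 370 + 21.6 × 96.39 = 2452.024 kcal/day.
TEE = 2452.024 × 1.55 = 3800.6372 kcal/day.
Protein energy = 30% × 3800.6372 = 1140.1912 kcal.
Protein = 1140.1912 ÷ 4 kcal/g = 285.0478 g.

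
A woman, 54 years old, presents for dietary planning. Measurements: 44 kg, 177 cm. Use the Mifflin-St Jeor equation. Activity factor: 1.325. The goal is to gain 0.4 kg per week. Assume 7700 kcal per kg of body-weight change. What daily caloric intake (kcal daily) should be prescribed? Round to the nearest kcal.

1918 kcal daily

Mifflin-St Jeor (female): BMR = 10(44) + 6.25(177) − 5(54) − 161 = 440 + 1106.25 − 270 − 161 = 1115.25 kcal/day.
TEE = 1115.25 × 1.325 = 1477.7063 kcal/day.
Required daily surplus = 0.4 × 7700 ÷ 7 = 440 kcal/day.
Target intake = 1477.7063 + 440 = 1917.7063 kcal/day.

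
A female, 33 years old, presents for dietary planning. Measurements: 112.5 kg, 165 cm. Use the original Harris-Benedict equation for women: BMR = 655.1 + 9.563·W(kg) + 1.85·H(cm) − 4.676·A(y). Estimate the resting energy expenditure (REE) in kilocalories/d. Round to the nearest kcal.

1882 kilocalories/d

Harris-Benedict: BMR = 655.1 + 9.563(112.5) + 1.85(165) − 4.676(33) = 1881.8795 kcal/day.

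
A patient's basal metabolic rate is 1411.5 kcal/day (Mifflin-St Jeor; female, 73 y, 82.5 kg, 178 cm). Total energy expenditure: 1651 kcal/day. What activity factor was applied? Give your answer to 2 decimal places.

1.17

Activity factor = TEE ÷ BMR = 1651 ÷ 1411.5 = 1.17.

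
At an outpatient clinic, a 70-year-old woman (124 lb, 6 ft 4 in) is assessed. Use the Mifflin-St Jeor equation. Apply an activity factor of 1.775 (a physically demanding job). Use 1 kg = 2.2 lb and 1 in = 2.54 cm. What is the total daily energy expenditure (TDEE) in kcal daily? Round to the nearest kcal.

Convert to metric: weight = 124 ÷ 2.2 = 56.3636 kg; height = (6×12 + 4) × 2.54 = 76 × 2.54 = 193.04 cm.
Mifflin-St Jeor (female): BMR = 10(56.3636) + 6.25(193.04) − 5(70) − 161 = 563.6364 + 1206.5 − 350 − 161 = 1259.1364 kcal/day.
TEE = BMR × activity factor = 1259.1364 × 1.775 = 2234.967 kcal/day.

2235 kcal daily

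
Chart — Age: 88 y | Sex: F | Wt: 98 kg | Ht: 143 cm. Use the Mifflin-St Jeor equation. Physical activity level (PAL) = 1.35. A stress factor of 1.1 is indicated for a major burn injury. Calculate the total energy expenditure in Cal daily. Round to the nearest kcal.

1890 Cal daily

Mifflin-St Jeor (female): BMR = 10(98) + 6.25(143) − 5(88) − 161 = 980 + 893.75 − 440 − 161 = 1272.75 kcal/day.
TEE = BMR × activity factor = 1272.75 × 1.35 = 1718.2125 kcal/day.
Apply stress factor: 1718.2125 × 1.1 = 1890.0338 kcal/day.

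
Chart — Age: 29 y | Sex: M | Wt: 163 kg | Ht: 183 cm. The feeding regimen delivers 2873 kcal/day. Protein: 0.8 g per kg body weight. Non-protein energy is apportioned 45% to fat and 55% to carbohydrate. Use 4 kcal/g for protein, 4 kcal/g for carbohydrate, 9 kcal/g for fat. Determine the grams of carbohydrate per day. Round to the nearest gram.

Protein = 0.8 × 163 = 130.4 g → 130.4 × 4 = 521.6 kcal.
Non-protein calories = 2873 − 521.6 = 2351.4 kcal.
Fat: 45% × 2351.4 = 1058.13 kcal; carbohydrate: 1293.27 kcal.
Carbohydrate: 1293.27 kcal ÷ 4 kcal/g = 323.3175 g.

323 g/day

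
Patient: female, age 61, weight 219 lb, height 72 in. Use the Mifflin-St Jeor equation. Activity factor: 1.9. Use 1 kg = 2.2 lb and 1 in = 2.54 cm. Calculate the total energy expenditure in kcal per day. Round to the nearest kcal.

3178 kcal per day

Convert to metric: weight = 219 ÷ 2.2 = 99.5455 kg; height = 72 × 2.54 = 182.88 cm.
Mifflin-St Jeor (female): BMR = 10(99.5455) + 6.25(182.88) − 5(61) − 161 = 995.4545 + 1143 − 305 − 161 = 1672.4545 kcal/day.
TEE = BMR × activity factor = 1672.4545 × 1.9 = 3177.6636 kcal/day.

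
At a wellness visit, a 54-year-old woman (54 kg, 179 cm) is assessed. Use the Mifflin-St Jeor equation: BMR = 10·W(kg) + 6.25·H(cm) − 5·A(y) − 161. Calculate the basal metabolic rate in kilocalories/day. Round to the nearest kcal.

1228 kilocalories/day

Mifflin-St Jeor (female): BMR = 10(54) + 6.25(179) − 5(54) − 161 = 540 + 1118.75 − 270 − 161 = 1227.75 kcal/day.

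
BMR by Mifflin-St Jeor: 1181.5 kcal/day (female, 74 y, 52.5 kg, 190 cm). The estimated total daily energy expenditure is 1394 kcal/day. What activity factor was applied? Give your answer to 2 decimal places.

Activity factor = TEE ÷ BMR = 1394 ÷ 1181.5 = 1.18.

1.18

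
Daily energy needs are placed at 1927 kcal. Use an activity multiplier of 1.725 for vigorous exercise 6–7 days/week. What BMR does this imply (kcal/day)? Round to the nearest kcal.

BMR = TEE ÷ activity factor = 1927 ÷ 1.725 = 1117.1014 kcal/day.

1117 kcal/day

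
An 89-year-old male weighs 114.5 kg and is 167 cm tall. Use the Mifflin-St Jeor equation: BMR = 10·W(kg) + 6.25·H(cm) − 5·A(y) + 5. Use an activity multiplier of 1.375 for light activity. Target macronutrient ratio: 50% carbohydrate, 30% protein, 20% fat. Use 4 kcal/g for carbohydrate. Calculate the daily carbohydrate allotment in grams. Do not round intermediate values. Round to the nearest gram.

Mifflin-St Jeor (male): BMR = 10(114.5) + 6.25(167) − 5(89) + 5 = 1145 + 1043.75 − 445 + 5 = 1748.75 kcal/day.
TEE = 1748.75 × 1.375 = 2404.5313 kcal/day.
Carbohydrate energy = 50% × 2404.5313 = 1202.2656 kcal.
Carbohydrate = 1202.2656 ÷ 4 kcal/g = 300.5664 g.

301 g/day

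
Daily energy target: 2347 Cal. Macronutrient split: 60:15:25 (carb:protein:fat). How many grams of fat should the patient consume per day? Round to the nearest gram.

Fat energy = 25% × 2347 = 586.75 kcal.
At 9 kcal/g: 586.75 ÷ 9 = 65.1944 g.

65 g/day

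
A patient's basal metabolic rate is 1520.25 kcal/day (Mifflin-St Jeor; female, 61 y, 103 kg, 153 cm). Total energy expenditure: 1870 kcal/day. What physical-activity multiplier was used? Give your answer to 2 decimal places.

Activity factor = TEE ÷ BMR = 1870 ÷ 1520.25 = 1.23.

1.23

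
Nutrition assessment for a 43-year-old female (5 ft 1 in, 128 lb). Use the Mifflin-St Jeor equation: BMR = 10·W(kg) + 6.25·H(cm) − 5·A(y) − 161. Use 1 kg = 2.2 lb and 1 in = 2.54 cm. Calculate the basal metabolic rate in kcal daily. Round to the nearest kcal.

Convert to metric: weight = 128 ÷ 2.2 = 58.1818 kg; height = (5×12 + 1) × 2.54 = 61 × 2.54 = 154.94 cm.
Mifflin-St Jeor (female): BMR = 10(58.1818) + 6.25(154.94) − 5(43) − 161 = 581.8182 + 968.375 − 215 − 161 = 1174.1932 kcal/day.

1174 kcal daily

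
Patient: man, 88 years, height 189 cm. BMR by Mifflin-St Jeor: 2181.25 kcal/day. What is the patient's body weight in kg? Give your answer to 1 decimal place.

143.5 kg

2181.25 = 10·W + 6.25(189) − 5(88) + 5
10·W = 2181.25 − 746.25 = 1435, so W = 143.5 kg.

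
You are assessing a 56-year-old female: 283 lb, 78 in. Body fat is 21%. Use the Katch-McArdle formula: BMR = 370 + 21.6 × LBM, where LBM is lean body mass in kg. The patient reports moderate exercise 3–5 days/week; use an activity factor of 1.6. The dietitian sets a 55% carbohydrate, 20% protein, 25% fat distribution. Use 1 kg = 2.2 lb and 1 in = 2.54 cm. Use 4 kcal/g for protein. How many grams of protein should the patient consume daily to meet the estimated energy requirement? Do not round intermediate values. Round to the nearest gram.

Convert to metric: weight = 283 ÷ 2.2 = 128.6364 kg; height = 78 × 2.54 = 198.12 cm.
LBM = 128.6364 × (1 − 0.21) = 101.6227 kg. Katch-McArdle: BMR = 370 + 21.6 × 101.6227 = 2565.0509 kcal/day.
TEE = 2565.0509 × 1.6 = 4104.0815 kcal/day.
Protein energy = 20% × 4104.0815 = 820.8163 kcal.
Protein = 820.8163 ÷ 4 kcal/g = 205.2041 g.

205 g/day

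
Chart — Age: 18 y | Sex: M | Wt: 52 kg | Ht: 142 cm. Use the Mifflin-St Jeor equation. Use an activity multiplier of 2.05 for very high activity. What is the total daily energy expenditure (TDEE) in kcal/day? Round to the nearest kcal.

Mifflin-St Jeor (male): BMR = 10(52) + 6.25(142) − 5(18) + 5 = 520 + 887.5 − 90 + 5 = 1322.5 kcal/day.
TEE = BMR × activity factor = 1322.5 × 2.05 = 2711.125 kcal/day.

2711 kcal/day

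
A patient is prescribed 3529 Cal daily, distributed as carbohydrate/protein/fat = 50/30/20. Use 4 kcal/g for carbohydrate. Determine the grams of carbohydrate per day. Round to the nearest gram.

Carbohydrate energy = 50% × 3529 = 1764.5 kcal.
At 4 kcal/g: 1764.5 ÷ 4 = 441.125 g.

441 g/day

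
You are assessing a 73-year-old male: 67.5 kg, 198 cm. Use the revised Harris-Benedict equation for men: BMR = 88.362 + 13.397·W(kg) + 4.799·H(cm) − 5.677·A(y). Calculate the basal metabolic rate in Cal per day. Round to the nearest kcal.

1528 Cal per day

Harris-Benedict: BMR = 88.362 + 13.397(67.5) + 4.799(198) − 5.677(73) = 1528.4405 kcal/day.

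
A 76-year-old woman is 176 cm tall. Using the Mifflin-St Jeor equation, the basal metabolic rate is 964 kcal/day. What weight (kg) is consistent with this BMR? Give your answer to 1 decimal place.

40.5 kg

964 = 10·W + 6.25(176) − 5(76) − 161
10·W = 964 − 559 = 405, so W = 40.5 kg.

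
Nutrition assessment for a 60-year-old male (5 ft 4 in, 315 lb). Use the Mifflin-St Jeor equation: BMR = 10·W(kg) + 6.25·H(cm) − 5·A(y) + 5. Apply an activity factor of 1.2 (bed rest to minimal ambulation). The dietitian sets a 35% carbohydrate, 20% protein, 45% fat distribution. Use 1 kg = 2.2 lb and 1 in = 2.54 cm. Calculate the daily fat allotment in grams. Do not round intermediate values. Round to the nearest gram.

129 g/day

Convert to metric: weight = 315 ÷ 2.2 = 143.1818 kg; height = (5×12 + 4) × 2.54 = 64 × 2.54 = 162.56 cm.
Mifflin-St Jeor (male): BMR = 10(143.1818) + 6.25(162.56) − 5(60) + 5 = 1431.8182 + 1016 − 300 + 5 = 2152.8182 kcal/day.
TEE = 2152.8182 × 1.2 = 2583.3818 kcal/day.
Fat energy = 45% × 2583.3818 = 1162.5218 kcal.
Fat = 1162.5218 ÷ 9 kcal/g = 129.1691 g.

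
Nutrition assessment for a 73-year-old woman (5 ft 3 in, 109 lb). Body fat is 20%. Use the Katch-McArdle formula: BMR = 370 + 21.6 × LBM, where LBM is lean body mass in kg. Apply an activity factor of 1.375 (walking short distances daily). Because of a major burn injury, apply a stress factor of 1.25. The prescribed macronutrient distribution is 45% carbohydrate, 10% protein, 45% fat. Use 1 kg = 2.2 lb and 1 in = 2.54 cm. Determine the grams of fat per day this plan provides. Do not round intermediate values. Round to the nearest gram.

Convert to metric: weight = 109 ÷ 2.2 = 49.5455 kg; height = (5×12 + 3) × 2.54 = 63 × 2.54 = 160.02 cm.
LBM = 49.5455 × (1 − 0.2) = 39.6364 kg. Katch-McArdle: BMR = 370 + 21.6 × 39.6364 = 1226.1455 kcal/day.
TEE = 1226.1455 × 1.375 = 1685.95 kcal/day.
With stress factor 1.25: 1685.95 × 1.25 = 2107.4375 kcal/day.
Fat energy = 45% × 2107.4375 = 948.3469 kcal.
Fat = 948.3469 ÷ 9 kcal/g = 105.3719 g.

105 g/day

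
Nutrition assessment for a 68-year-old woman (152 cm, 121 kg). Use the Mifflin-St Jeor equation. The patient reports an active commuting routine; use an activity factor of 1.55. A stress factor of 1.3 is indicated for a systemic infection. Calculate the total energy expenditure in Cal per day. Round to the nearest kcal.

3343 Cal per day

Mifflin-St Jeor (female): BMR = 10(121) + 6.25(152) − 5(68) − 161 = 1210 + 950 − 340 − 161 = 1659 kcal/day.
TEE = BMR × activity factor = 1659 × 1.55 = 2571.45 kcal/day.
Apply stress factor: 2571.45 × 1.3 = 3342.885 kcal/day.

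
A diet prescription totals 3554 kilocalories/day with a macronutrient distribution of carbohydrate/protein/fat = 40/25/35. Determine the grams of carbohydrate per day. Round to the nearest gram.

355 g/day

Carbohydrate energy = 40% × 3554 = 1421.6 kcal.
At 4 kcal/g: 1421.6 ÷ 4 = 355.4 g.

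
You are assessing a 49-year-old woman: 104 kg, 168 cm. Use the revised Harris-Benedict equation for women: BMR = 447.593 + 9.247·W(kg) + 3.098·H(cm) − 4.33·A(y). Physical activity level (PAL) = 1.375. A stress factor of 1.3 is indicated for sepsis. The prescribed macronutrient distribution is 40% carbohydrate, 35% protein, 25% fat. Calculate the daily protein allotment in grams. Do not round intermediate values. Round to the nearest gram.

269 g/day

Harris-Benedict: BMR = 447.593 + 9.247(104) + 3.098(168) − 4.33(49) = 1717.575 kcal/day.
TEE = 1717.575 × 1.375 = 2361.6656 kcal/day.
With stress factor 1.3: 2361.6656 × 1.3 = 3070.1653 kcal/day.
Protein energy = 35% × 3070.1653 = 1074.5579 kcal.
Protein = 1074.5579 ÷ 4 kcal/g = 268.6395 g.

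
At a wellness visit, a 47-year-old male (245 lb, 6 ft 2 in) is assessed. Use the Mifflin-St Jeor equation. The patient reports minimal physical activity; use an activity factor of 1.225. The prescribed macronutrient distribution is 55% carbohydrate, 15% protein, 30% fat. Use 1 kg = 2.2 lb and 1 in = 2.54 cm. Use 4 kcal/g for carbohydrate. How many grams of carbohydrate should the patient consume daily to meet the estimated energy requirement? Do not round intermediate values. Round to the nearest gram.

347 g/day

Convert to metric: weight = 245 ÷ 2.2 = 111.3636 kg; height = (6×12 + 2) × 2.54 = 74 × 2.54 = 187.96 cm.
Mifflin-St Jeor (male): BMR = 10(111.3636) + 6.25(187.96) − 5(47) + 5 = 1113.6364 + 1174.75 − 235 + 5 = 2058.3864 kcal/day.
TEE = 2058.3864 × 1.225 = 2521.5233 kcal/day.
Carbohydrate energy = 55% × 2521.5233 = 1386.8378 kcal.
Carbohydrate = 1386.8378 ÷ 4 kcal/g = 346.7095 g.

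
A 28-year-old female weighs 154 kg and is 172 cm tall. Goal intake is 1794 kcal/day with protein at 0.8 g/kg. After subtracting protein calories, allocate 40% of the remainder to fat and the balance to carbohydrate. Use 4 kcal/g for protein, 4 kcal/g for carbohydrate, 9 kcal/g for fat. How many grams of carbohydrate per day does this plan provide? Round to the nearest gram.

195 g/day

Protein = 0.8 × 154 = 123.2 g → 123.2 × 4 = 492.8 kcal.
Non-protein calories = 1794 − 492.8 = 1301.2 kcal.
Fat: 40% × 1301.2 = 520.48 kcal; carbohydrate: 780.72 kcal.
Carbohydrate: 780.72 kcal ÷ 4 kcal/g = 195.18 g.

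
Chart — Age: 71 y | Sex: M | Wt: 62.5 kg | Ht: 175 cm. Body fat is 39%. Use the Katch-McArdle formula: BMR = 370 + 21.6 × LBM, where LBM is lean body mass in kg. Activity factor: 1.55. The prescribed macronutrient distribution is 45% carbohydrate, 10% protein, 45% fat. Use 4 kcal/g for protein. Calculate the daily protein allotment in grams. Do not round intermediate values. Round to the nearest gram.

46 g/day

LBM = 62.5 × (1 − 0.39) = 38.125 kg. Katch-McArdle: BMR = 370 + 21.6 × 38.125 = 1193.5 kcal/day.
TEE = 1193.5 × 1.55 = 1849.925 kcal/day.
Protein energy = 10% × 1849.925 = 184.9925 kcal.
Protein = 184.9925 ÷ 4 kcal/g = 46.2481 g.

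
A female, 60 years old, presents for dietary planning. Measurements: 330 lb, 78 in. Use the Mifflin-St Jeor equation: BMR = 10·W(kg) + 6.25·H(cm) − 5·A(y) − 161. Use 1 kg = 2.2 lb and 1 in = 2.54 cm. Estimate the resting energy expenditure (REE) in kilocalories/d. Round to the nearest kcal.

2277 kilocalories/d

Convert to metric: weight = 330 ÷ 2.2 = 150 kg; height = 78 × 2.54 = 198.12 cm.
Mifflin-St Jeor (female): BMR = 10(150) + 6.25(198.12) − 5(60) − 161 = 1500 + 1238.25 − 300 − 161 = 2277.25 kcal/day.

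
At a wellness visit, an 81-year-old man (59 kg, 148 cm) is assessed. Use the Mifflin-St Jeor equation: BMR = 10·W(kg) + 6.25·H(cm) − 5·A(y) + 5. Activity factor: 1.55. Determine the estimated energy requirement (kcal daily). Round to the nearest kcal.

Mifflin-St Jeor (male): BMR = 10(59) + 6.25(148) − 5(81) + 5 = 590 + 925 − 405 + 5 = 1115 kcal/day.
TEE = BMR × activity factor = 1115 × 1.55 = 1728.25 kcal/day.

1728 kcal daily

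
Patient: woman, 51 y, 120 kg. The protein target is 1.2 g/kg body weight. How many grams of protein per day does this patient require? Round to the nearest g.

Protein = 1.2 g/kg × 120 kg = 144 g/day.

144 g/day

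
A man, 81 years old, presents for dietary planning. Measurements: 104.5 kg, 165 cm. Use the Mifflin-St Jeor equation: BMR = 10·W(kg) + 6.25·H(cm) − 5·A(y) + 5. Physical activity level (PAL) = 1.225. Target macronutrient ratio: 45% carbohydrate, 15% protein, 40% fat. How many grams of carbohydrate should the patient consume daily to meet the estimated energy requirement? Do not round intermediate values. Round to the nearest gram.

231 g/day

Mifflin-St Jeor (male): BMR = 10(104.5) + 6.25(165) − 5(81) + 5 = 1045 + 1031.25 − 405 + 5 = 1676.25 kcal/day.
TEE = 1676.25 × 1.225 = 2053.4063 kcal/day.
Carbohydrate energy = 45% × 2053.4063 = 924.0328 kcal.
Carbohydrate = 924.0328 ÷ 4 kcal/g = 231.0082 g.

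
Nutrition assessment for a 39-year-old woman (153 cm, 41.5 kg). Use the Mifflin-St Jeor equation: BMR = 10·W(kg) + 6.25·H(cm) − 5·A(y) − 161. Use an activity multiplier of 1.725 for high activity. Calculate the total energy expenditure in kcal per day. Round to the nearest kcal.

1751 kcal per day

Mifflin-St Jeor (female): BMR = 10(41.5) + 6.25(153) − 5(39) − 161 = 415 + 956.25 − 195 − 161 = 1015.25 kcal/day.
TEE = BMR × activity factor = 1015.25 × 1.725 = 1751.3063 kcal/day.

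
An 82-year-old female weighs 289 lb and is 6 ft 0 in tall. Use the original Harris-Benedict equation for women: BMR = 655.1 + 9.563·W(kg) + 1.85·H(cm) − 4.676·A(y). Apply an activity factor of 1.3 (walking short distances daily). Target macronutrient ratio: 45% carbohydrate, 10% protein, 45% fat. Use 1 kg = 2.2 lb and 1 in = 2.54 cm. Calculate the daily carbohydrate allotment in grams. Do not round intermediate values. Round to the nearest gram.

273 g/day

Convert to metric: weight = 289 ÷ 2.2 = 131.3636 kg; height = (6×12 + 0) × 2.54 = 72 × 2.54 = 182.88 cm.
Harris-Benedict: BMR = 655.1 + 9.563(131.3636) + 1.85(182.88) − 4.676(82) = 1866.2265 kcal/day.
TEE = 1866.2265 × 1.3 = 2426.0944 kcal/day.
Carbohydrate energy = 45% × 2426.0944 = 1091.7425 kcal.
Carbohydrate = 1091.7425 ÷ 4 kcal/g = 272.9356 g.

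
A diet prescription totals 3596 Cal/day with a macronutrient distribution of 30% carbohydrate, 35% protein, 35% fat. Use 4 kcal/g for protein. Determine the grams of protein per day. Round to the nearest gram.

315 g/day

Protein energy = 35% × 3596 = 1258.6 kcal.
At 4 kcal/g: 1258.6 ÷ 4 = 314.65 g.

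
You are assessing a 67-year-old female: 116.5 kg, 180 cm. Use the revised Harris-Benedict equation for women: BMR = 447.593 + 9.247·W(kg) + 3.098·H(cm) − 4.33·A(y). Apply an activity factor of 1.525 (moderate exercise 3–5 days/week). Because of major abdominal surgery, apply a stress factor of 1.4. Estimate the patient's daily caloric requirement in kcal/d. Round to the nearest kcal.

3827 kcal/d

Harris-Benedict: BMR = 447.593 + 9.247(116.5) + 3.098(180) − 4.33(67) = 1792.3985 kcal/day.
TEE = BMR × activity factor = 1792.3985 × 1.525 = 2733.4077 kcal/day.
Apply stress factor: 2733.4077 × 1.4 = 3826.7708 kcal/day.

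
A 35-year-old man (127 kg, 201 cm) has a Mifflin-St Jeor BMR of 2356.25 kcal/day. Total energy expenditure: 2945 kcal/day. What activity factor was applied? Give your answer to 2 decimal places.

Activity factor = TEE ÷ BMR = 2945 ÷ 2356.25 = 1.25.

1.25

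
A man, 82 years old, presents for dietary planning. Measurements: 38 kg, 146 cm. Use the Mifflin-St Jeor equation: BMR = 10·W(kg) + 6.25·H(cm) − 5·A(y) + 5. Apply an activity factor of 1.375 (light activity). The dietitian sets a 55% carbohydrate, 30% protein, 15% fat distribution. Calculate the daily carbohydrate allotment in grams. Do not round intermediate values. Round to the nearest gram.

168 g/day

Mifflin-St Jeor (male): BMR = 10(38) + 6.25(146) − 5(82) + 5 = 380 + 912.5 − 410 + 5 = 887.5 kcal/day.
TEE = 887.5 × 1.375 = 1220.3125 kcal/day.
Carbohydrate energy = 55% × 1220.3125 = 671.1719 kcal.
Carbohydrate = 671.1719 ÷ 4 kcal/g = 167.793 g.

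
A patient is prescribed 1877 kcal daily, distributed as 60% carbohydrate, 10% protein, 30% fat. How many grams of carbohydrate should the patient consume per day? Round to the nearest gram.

282 g/day

Carbohydrate energy = 60% × 1877 = 1126.2 kcal.
At 4 kcal/g: 1126.2 ÷ 4 = 281.55 g.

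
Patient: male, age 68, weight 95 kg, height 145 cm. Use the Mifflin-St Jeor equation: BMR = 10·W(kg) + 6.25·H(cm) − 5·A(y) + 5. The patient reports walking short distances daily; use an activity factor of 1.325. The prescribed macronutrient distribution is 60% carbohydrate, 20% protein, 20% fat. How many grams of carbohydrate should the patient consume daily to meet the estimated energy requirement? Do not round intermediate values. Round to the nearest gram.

Mifflin-St Jeor (male): BMR = 10(95) + 6.25(145) − 5(68) + 5 = 950 + 906.25 − 340 + 5 = 1521.25 kcal/day.
TEE = 1521.25 × 1.325 = 2015.6563 kcal/day.
Carbohydrate energy = 60% × 2015.6563 = 1209.3938 kcal.
Carbohydrate = 1209.3938 ÷ 4 kcal/g = 302.3484 g.

302 g/day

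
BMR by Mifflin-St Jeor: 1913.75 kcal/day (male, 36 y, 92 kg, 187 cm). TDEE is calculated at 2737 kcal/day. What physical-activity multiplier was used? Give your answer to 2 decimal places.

1.43

Activity factor = TEE ÷ BMR = 2737 ÷ 1913.75 = 1.43.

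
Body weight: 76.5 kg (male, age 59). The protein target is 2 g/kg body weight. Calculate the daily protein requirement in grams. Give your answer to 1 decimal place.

Protein = 2 g/kg × 76.5 kg = 153 g/day.

153.0 g/day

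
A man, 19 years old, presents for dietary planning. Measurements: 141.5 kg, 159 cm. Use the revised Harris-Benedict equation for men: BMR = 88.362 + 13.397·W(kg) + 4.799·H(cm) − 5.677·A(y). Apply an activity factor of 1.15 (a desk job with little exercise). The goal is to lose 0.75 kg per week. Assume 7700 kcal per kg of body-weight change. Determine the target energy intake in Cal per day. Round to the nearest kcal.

Harris-Benedict: BMR = 88.362 + 13.397(141.5) + 4.799(159) − 5.677(19) = 2639.2155 kcal/day.
TEE = 2639.2155 × 1.15 = 3035.0978 kcal/day.
Required daily deficit = 0.75 × 7700 ÷ 7 = 825 kcal/day.
Target intake = 3035.0978 − 825 = 2210.0978 kcal/day.

2210 Cal per day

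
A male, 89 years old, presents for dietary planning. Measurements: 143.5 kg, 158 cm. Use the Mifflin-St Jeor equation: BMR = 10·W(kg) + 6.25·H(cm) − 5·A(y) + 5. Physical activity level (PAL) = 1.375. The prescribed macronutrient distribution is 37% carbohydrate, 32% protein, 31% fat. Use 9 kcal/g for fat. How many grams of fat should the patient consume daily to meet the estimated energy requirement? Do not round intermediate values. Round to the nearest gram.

Mifflin-St Jeor (male): BMR = 10(143.5) + 6.25(158) − 5(89) + 5 = 1435 + 987.5 − 445 + 5 = 1982.5 kcal/day.
TEE = 1982.5 × 1.375 = 2725.9375 kcal/day.
Fat energy = 31% × 2725.9375 = 845.0406 kcal.
Fat = 845.0406 ÷ 9 kcal/g = 93.8934 g.

94 g/day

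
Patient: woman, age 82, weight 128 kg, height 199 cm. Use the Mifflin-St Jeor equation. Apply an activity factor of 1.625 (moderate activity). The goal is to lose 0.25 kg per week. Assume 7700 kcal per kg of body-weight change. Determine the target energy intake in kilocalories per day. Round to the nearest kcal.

Mifflin-St Jeor (female): BMR = 10(128) + 6.25(199) − 5(82) − 161 = 1280 + 1243.75 − 410 − 161 = 1952.75 kcal/day.
TEE = 1952.75 × 1.625 = 3173.2188 kcal/day.
Required daily deficit = 0.25 × 7700 ÷ 7 = 275 kcal/day.
Target intake = 3173.2188 − 275 = 2898.2188 kcal/day.

2898 kilocalories per day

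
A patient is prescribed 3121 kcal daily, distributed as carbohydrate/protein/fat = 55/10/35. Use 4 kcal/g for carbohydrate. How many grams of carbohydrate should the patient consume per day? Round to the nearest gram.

429 g/day

Carbohydrate energy = 55% × 3121 = 1716.55 kcal.
At 4 kcal/g: 1716.55 ÷ 4 = 429.1375 g.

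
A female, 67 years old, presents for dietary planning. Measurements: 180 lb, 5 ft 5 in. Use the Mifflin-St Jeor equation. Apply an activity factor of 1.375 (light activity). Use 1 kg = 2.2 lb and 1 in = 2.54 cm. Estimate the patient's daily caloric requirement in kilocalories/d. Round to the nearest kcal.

Convert to metric: weight = 180 ÷ 2.2 = 81.8182 kg; height = (5×12 + 5) × 2.54 = 65 × 2.54 = 165.1 cm.
Mifflin-St Jeor (female): BMR = 10(81.8182) + 6.25(165.1) − 5(67) − 161 = 818.1818 + 1031.875 − 335 − 161 = 1354.0568 kcal/day.
TEE = BMR × activity factor = 1354.0568 × 1.375 = 1861.8281 kcal/day.

1862 kilocalories/d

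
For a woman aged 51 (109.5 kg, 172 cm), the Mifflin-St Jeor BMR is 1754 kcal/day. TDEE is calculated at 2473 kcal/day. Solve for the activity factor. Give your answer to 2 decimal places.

Activity factor = TEE ÷ BMR = 2473 ÷ 1754 = 1.41.

1.41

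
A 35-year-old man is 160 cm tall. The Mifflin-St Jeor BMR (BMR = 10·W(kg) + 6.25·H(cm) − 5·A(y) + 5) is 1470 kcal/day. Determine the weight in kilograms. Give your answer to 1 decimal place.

64.0 kg

1470 = 10·W + 6.25(160) − 5(35) + 5
10·W = 1470 − 830 = 640, so W = 64 kg.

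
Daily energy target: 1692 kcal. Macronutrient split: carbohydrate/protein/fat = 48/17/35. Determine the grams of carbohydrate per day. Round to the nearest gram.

Carbohydrate energy = 48% × 1692 = 812.16 kcal.
At 4 kcal/g: 812.16 ÷ 4 = 203.04 g.

203 g/day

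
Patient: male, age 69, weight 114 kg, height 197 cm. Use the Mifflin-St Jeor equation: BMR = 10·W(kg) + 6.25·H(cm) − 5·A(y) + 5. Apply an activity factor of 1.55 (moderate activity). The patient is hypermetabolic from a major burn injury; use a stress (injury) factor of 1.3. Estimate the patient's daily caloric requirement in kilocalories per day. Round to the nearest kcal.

Mifflin-St Jeor (male): BMR = 10(114) + 6.25(197) − 5(69) + 5 = 1140 + 1231.25 − 345 + 5 = 2031.25 kcal/day.
TEE = BMR × activity factor = 2031.25 × 1.55 = 3148.4375 kcal/day.
Apply stress factor: 3148.4375 × 1.3 = 4092.9688 kcal/day.

4093 kilocalories per day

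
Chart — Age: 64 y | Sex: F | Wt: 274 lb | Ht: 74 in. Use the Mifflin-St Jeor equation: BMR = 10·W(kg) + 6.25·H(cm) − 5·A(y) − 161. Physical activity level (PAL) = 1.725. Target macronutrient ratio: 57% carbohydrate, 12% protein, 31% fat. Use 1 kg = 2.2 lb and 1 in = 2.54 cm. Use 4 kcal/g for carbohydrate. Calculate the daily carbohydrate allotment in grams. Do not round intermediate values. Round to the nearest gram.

477 g/day

Convert to metric: weight = 274 ÷ 2.2 = 124.5455 kg; height = 74 × 2.54 = 187.96 cm.
Mifflin-St Jeor (female): BMR = 10(124.5455) + 6.25(187.96) − 5(64) − 161 = 1245.4545 + 1174.75 − 320 − 161 = 1939.2045 kcal/day.
TEE = 1939.2045 × 1.725 = 3345.1278 kcal/day.
Carbohydrate energy = 57% × 3345.1278 = 1906.7229 kcal.
Carbohydrate = 1906.7229 ÷ 4 kcal/g = 476.6807 g.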